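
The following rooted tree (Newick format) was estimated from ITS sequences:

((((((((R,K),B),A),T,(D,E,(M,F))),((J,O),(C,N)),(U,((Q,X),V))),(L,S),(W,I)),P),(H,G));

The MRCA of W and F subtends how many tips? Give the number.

21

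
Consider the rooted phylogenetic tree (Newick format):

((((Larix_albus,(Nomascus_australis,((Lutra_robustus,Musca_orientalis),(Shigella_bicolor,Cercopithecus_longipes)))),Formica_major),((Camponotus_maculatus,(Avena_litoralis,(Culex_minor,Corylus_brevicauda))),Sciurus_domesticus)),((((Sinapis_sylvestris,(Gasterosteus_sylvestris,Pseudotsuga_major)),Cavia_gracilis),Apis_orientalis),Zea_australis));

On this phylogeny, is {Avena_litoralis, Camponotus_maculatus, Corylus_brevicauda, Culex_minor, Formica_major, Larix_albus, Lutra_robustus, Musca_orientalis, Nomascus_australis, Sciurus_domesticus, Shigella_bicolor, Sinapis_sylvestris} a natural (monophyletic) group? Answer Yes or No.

The MRCA of the listed taxa is the root, so the smallest clade containing them is the whole tree.
That clade also contains Apis_orientalis, Cavia_gracilis, Cercopithecus_longipes, Gasterosteus_sylvestris, Pseudotsuga_major, Zea_australis, which are not in the proposed group, so the group is not monophyletic.

No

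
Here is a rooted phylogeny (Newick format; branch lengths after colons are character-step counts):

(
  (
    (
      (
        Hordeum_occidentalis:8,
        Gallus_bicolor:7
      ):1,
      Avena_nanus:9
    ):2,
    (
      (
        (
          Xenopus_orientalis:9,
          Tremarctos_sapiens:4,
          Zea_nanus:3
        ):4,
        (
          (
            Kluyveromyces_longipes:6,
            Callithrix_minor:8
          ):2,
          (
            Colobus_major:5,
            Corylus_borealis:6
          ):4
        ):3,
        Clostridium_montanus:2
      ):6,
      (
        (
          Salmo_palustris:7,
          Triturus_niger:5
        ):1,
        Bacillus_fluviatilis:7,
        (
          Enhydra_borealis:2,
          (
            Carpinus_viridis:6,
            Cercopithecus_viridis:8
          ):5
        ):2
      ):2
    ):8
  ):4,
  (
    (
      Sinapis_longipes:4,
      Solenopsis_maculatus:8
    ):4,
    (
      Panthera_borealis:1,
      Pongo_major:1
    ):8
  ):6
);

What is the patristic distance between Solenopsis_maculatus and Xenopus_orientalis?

49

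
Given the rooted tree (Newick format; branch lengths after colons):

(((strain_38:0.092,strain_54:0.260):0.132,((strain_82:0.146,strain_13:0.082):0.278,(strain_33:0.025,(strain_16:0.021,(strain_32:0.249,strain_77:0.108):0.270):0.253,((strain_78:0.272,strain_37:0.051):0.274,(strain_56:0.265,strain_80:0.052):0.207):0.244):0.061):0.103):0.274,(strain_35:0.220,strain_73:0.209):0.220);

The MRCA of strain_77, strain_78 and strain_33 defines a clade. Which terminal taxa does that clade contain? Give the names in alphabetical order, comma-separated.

Tracing strain_77: it sits inside (strain_32,strain_77).
Tracing strain_78: it sits inside (strain_78,strain_37).
Tracing strain_33: it sits inside (strain_33,(strain_16,(strain_32,strain_77)),((strain_78,strain_37),(strain_56,strain_80))).
The smallest clade enclosing all 3 is (strain_33,(strain_16,(strain_32,strain_77)),((strain_78,strain_37),(strain_56,strain_80))); the answer is its 8 terminal taxa in alphabetical order.

strain_16, strain_32, strain_33, strain_37, strain_56, strain_77, strain_78, strain_80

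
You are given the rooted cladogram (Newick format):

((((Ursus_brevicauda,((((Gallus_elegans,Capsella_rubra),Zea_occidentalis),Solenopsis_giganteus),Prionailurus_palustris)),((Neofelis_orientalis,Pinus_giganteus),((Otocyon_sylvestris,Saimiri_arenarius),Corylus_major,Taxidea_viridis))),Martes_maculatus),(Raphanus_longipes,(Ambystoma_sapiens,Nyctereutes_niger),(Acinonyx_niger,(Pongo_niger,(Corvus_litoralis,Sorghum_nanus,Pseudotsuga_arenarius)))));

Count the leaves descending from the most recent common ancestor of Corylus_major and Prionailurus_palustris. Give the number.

12

The MRCA of Corylus_major and Prionailurus_palustris is the node subtending ((Ursus_brevicauda,((((Gallus_elegans,Capsella_rubra),Zea_occidentalis),Solenopsis_giganteus),Prionailurus_palustris)),((Neofelis_orientalis,Pinus_giganteus),((Otocyon_sylvestris,Saimiri_arenarius),Corylus_major,Taxidea_viridis))).
That clade contains 12 terminal taxa: Capsella_rubra, Corylus_major, Gallus_elegans, Neofelis_orientalis, Otocyon_sylvestris, Pinus_giganteus, Prionailurus_palustris, Saimiri_arenarius, Solenopsis_giganteus, Taxidea_viridis, Ursus_brevicauda, Zea_occidentalis.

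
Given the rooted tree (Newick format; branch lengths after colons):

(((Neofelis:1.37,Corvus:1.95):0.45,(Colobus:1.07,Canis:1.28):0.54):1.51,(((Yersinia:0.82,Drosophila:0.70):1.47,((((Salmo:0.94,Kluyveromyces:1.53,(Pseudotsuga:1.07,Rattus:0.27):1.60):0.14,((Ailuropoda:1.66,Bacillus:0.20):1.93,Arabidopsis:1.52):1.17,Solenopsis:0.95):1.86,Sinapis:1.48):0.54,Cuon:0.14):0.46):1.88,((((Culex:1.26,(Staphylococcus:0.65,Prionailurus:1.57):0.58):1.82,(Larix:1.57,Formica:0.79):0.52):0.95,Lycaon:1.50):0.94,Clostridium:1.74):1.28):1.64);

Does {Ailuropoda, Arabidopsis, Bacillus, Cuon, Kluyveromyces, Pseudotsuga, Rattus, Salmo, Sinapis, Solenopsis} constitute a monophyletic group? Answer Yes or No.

Yes

The most recent common ancestor of these taxa subtends ((((Salmo,Kluyveromyces,(Pseudotsuga,Rattus)),((Ailuropoda,Bacillus),Arabidopsis),Solenopsis),Sinapis),Cuon).
That clade has exactly 10 tips — every listed taxon and nothing else — so the group is monophyletic.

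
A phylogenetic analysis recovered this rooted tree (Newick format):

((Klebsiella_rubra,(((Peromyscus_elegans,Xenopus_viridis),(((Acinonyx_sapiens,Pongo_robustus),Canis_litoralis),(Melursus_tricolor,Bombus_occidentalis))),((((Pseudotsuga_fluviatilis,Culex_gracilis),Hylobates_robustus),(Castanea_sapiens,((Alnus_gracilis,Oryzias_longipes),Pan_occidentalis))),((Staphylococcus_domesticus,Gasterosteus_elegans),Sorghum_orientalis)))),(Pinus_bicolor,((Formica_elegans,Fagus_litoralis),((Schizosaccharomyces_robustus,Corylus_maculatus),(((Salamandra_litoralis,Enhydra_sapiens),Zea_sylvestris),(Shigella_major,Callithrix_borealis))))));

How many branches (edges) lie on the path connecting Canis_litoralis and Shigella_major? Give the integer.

12

The MRCA of Canis_litoralis and Shigella_major is the root of the tree.
From Canis_litoralis up to that node: 6 branches. From Shigella_major up to the same node: 6 branches. Total: 6 + 6 = 12.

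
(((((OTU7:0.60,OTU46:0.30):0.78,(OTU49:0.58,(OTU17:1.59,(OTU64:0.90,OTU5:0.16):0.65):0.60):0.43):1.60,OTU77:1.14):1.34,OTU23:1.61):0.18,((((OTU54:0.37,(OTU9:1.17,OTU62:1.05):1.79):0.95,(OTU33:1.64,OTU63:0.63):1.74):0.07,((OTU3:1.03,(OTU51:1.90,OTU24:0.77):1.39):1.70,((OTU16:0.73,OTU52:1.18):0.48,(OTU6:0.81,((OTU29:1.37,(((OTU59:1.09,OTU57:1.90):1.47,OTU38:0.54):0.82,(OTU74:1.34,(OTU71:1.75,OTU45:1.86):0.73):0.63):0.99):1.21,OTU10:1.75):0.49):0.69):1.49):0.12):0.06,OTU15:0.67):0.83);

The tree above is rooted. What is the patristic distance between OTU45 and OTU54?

9.60

The path runs OTU45 → … → MRCA → … → OTU54; the MRCA is the node subtending (((OTU54,(OTU9,OTU62)),(OTU33,OTU63)),((OTU3,(OTU51,OTU24)),((OTU16,OTU52),(OTU6,((OTU29,(((OTU59,OTU57),OTU38),(OTU74,(OTU71,OTU45)))),OTU10))))).
Branch lengths along that path: 1.86 + 0.73 + 0.63 + 0.99 + 1.21 + 0.49 + 0.69 + 1.49 + 0.12 + 0.07 + 0.95 + 0.37 = 9.60.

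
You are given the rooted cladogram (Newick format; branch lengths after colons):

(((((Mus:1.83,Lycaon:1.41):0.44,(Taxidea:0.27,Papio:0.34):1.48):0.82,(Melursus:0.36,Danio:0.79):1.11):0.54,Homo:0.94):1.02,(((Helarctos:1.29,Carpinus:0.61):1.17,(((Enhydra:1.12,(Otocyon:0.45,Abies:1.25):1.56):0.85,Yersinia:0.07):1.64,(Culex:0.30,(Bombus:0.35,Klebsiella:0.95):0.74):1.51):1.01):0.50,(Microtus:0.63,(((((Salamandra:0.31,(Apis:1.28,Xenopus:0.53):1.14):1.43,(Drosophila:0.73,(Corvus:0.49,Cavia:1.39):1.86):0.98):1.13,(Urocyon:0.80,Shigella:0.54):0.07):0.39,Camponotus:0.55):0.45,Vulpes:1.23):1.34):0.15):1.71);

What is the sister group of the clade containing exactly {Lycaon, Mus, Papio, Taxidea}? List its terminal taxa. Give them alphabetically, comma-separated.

The clade containing exactly {Lycaon, Mus, Papio, Taxidea} attaches to the tree at the node subtending (((Mus,Lycaon),(Taxidea,Papio)),(Melursus,Danio)).
The other lineage descending from that same node — the sister group — is (Melursus,Danio); its 2 tips in alphabetical order are the answer.

Danio, Melursus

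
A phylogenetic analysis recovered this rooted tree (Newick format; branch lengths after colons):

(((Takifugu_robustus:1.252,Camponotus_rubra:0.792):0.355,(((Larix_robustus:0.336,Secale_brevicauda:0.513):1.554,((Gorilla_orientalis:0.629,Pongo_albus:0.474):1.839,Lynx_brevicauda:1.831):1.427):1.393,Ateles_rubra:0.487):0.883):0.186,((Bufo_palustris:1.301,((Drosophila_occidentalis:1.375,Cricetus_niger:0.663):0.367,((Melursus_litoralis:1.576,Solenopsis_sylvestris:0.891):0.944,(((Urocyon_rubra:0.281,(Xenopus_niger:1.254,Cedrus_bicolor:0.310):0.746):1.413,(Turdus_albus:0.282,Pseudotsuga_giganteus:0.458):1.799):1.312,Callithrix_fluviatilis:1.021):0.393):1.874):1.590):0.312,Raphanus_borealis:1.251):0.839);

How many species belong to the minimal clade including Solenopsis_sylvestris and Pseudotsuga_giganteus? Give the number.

8

The MRCA of Solenopsis_sylvestris and Pseudotsuga_giganteus is the node subtending ((Melursus_litoralis,Solenopsis_sylvestris),(((Urocyon_rubra,(Xenopus_niger,Cedrus_bicolor)),(Turdus_albus,Pseudotsuga_giganteus)),Callithrix_fluviatilis)).
That clade contains 8 terminal taxa: Callithrix_fluviatilis, Cedrus_bicolor, Melursus_litoralis, Pseudotsuga_giganteus, Solenopsis_sylvestris, Turdus_albus, Urocyon_rubra, Xenopus_niger.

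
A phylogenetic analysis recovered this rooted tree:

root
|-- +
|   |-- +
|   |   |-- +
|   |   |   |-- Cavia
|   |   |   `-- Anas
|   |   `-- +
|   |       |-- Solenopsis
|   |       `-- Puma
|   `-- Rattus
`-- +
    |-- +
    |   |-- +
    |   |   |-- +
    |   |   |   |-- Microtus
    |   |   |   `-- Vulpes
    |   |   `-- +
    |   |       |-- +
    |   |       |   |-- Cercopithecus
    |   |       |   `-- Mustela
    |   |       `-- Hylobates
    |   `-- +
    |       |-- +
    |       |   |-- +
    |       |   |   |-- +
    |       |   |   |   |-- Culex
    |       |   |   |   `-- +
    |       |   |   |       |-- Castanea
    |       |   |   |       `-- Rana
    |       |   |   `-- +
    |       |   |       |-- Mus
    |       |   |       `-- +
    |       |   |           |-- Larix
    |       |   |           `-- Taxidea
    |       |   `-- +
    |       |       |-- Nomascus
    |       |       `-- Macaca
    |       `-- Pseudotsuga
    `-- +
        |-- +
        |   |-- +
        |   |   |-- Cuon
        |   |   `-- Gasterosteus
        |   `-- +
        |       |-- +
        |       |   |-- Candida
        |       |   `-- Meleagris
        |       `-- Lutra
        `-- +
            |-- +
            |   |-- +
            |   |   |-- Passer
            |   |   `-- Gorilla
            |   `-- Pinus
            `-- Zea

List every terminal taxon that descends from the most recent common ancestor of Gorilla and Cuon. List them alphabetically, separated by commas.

Tracing Gorilla: it sits inside (Passer,Gorilla).
Tracing Cuon: it sits inside (Cuon,Gasterosteus).
The smallest clade enclosing both is (((Cuon,Gasterosteus),((Candida,Meleagris),Lutra)),(((Passer,Gorilla),Pinus),Zea)); the answer is its 9 terminal taxa in alphabetical order.

Candida, Cuon, Gasterosteus, Gorilla, Lutra, Meleagris, Passer, Pinus, Zea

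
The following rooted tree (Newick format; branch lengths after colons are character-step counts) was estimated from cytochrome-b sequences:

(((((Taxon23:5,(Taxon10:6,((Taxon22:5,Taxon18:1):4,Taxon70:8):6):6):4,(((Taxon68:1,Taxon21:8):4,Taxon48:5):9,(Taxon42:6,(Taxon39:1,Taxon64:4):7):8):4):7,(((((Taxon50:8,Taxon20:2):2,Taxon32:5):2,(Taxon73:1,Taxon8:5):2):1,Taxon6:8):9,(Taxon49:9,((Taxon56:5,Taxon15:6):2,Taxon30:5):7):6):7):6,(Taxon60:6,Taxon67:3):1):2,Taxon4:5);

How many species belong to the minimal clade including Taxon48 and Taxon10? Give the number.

11

The MRCA of Taxon48 and Taxon10 is the node subtending ((Taxon23,(Taxon10,((Taxon22,Taxon18),Taxon70))),(((Taxon68,Taxon21),Taxon48),(Taxon42,(Taxon39,Taxon64)))).
That clade contains 11 terminal taxa: Taxon10, Taxon18, Taxon21, Taxon22, Taxon23, Taxon39, Taxon42, Taxon48, Taxon64, Taxon68, Taxon70.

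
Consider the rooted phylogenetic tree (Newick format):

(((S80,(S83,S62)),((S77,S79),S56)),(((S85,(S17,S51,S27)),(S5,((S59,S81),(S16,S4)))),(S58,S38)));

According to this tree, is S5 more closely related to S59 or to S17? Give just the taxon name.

S59

The MRCA of S5 and S59 subtends (S5,((S59,S81),(S16,S4))) (5 taxa).
The MRCA of S5 and S17 subtends ((S85,(S17,S51,S27)),(S5,((S59,S81),(S16,S4)))) (9 taxa).
The first is nested inside the second, so S5 shares a more recent common ancestor with S59.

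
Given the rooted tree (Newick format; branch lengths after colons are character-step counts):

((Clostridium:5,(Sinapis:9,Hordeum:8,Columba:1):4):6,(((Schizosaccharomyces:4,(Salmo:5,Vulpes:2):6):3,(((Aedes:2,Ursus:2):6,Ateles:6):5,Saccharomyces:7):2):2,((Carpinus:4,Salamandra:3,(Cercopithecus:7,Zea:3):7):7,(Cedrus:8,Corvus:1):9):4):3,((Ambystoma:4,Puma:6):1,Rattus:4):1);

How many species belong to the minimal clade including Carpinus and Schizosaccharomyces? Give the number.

The MRCA of Carpinus and Schizosaccharomyces is the node subtending (((Schizosaccharomyces,(Salmo,Vulpes)),(((Aedes,Ursus),Ateles),Saccharomyces)),((Carpinus,Salamandra,(Cercopithecus,Zea)),(Cedrus,Corvus))).
That clade contains 13 terminal taxa: Aedes, Ateles, Carpinus, Cedrus, Cercopithecus, Corvus, Saccharomyces, Salamandra, Salmo, Schizosaccharomyces, Ursus, Vulpes, Zea.

13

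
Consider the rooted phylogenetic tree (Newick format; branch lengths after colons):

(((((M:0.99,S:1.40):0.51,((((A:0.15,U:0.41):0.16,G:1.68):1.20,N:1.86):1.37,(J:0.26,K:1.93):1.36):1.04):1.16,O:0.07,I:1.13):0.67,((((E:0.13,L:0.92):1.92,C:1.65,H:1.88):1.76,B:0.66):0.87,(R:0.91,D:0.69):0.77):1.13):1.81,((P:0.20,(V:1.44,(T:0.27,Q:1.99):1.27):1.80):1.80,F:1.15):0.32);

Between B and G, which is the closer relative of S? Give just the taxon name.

G

The MRCA of S and G subtends ((M,S),((((A,U),G),N),(J,K))) (8 taxa).
The MRCA of S and B subtends ((((M,S),((((A,U),G),N),(J,K))),O,I),((((E,L),C,H),B),(R,D))) (17 taxa).
The first is nested inside the second, so S shares a more recent common ancestor with G.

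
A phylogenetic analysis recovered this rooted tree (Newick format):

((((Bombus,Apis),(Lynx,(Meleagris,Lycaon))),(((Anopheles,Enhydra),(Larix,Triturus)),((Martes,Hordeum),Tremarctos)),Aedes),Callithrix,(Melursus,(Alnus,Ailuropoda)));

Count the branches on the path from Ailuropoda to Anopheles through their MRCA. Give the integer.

8

The MRCA of Ailuropoda and Anopheles is the root of the tree.
From Ailuropoda up to that node: 3 branches. From Anopheles up to the same node: 5 branches. Total: 3 + 5 = 8.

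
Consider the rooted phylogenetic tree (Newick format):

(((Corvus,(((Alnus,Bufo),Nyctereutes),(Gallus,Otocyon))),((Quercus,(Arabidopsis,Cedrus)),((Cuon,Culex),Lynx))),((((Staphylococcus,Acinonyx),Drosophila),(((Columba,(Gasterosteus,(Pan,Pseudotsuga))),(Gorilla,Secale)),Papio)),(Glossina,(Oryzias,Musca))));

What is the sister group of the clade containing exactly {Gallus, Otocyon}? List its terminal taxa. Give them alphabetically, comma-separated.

Alnus, Bufo, Nyctereutes

The clade containing exactly {Gallus, Otocyon} attaches to the tree at the node subtending (((Alnus,Bufo),Nyctereutes),(Gallus,Otocyon)).
The other lineage descending from that same node — the sister group — is ((Alnus,Bufo),Nyctereutes); its 3 tips in alphabetical order are the answer.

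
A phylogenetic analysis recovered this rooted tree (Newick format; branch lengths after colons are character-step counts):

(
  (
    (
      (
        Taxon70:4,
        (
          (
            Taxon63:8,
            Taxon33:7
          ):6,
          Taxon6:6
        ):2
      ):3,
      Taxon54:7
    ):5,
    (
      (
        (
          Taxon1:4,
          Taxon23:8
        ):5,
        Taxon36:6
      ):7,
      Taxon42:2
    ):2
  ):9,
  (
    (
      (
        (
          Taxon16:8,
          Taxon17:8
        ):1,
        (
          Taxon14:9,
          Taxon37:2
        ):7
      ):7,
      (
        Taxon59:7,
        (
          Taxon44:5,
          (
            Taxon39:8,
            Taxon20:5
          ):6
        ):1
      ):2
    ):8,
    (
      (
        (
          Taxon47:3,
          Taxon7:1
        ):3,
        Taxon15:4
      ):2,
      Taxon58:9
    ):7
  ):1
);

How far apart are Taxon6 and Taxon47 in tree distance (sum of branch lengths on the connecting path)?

41

The path runs Taxon6 → … → MRCA → … → Taxon47; the MRCA is the root of the tree.
Branch lengths along that path: 6 + 2 + 3 + 5 + 9 + 1 + 7 + 2 + 3 + 3 = 41.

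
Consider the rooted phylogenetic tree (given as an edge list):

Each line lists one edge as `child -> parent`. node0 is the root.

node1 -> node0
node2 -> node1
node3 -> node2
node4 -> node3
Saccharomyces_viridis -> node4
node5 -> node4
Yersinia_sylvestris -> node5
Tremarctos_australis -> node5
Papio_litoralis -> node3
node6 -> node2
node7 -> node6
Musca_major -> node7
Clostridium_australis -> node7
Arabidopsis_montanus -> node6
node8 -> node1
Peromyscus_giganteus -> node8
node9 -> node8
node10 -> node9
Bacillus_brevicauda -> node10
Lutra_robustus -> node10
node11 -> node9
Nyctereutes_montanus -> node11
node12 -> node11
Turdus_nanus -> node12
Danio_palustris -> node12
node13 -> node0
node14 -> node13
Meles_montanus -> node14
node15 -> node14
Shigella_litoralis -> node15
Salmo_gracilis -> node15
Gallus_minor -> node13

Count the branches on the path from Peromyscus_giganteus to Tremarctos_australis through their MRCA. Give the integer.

7

The MRCA of Peromyscus_giganteus and Tremarctos_australis is the node subtending ((((Saccharomyces_viridis,(Yersinia_sylvestris,Tremarctos_australis)),Papio_litoralis),((Musca_major,Clostridium_australis),Arabidopsis_montanus)),(Peromyscus_giganteus,((Bacillus_brevicauda,Lutra_robustus),(Nyctereutes_montanus,(Turdus_nanus,Danio_palustris))))).
From Peromyscus_giganteus up to that node: 2 branches. From Tremarctos_australis up to the same node: 5 branches. Total: 2 + 5 = 7.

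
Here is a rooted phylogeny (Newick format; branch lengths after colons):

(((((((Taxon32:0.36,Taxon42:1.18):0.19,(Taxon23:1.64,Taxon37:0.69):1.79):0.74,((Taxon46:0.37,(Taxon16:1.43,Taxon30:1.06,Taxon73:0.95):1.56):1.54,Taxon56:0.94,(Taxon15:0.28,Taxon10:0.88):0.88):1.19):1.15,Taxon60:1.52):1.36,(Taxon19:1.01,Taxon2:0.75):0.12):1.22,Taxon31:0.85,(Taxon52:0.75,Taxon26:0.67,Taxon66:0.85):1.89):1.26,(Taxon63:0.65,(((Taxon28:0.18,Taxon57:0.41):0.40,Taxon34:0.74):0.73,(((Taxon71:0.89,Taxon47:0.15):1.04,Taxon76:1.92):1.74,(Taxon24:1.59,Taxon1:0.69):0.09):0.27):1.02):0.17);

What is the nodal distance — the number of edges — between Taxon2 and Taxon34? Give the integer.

The MRCA of Taxon2 and Taxon34 is the root of the tree.
From Taxon2 up to that node: 4 branches. From Taxon34 up to the same node: 4 branches. Total: 4 + 4 = 8.

8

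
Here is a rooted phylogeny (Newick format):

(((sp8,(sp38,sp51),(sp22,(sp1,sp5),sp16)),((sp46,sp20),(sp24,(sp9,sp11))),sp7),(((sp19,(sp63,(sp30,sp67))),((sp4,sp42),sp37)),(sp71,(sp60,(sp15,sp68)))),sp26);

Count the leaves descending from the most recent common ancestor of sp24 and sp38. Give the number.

13

The MRCA of sp24 and sp38 is the node subtending ((sp8,(sp38,sp51),(sp22,(sp1,sp5),sp16)),((sp46,sp20),(sp24,(sp9,sp11))),sp7).
That clade contains 13 terminal taxa: sp1, sp11, sp16, sp20, sp22, sp24, sp38, sp46, sp5, sp51, sp7, sp8, sp9.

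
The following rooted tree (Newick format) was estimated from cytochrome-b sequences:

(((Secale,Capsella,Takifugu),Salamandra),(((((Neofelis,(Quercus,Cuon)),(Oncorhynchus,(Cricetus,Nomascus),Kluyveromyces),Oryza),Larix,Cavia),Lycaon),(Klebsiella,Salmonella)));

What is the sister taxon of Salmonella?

Klebsiella

Salmonella attaches to the tree at the node subtending (Klebsiella,Salmonella).
The other lineage descending from that same node — the sister group — is the single tip Klebsiella.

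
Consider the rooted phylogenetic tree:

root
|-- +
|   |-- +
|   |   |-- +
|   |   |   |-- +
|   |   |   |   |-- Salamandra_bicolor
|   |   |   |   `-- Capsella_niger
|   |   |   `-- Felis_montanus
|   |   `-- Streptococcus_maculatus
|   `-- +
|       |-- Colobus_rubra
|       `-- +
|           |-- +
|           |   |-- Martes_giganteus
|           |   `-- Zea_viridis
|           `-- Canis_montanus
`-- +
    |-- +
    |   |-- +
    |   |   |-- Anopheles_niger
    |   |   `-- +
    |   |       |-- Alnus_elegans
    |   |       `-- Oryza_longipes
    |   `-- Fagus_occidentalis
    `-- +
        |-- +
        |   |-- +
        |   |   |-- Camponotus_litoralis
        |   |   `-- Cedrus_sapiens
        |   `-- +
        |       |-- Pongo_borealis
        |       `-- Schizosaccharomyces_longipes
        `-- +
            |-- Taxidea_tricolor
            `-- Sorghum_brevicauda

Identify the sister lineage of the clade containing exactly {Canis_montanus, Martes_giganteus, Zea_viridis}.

Colobus_rubra

The clade containing exactly {Canis_montanus, Martes_giganteus, Zea_viridis} attaches to the tree at the node subtending (Colobus_rubra,((Martes_giganteus,Zea_viridis),Canis_montanus)).
The other lineage descending from that same node — the sister group — is the single tip Colobus_rubra.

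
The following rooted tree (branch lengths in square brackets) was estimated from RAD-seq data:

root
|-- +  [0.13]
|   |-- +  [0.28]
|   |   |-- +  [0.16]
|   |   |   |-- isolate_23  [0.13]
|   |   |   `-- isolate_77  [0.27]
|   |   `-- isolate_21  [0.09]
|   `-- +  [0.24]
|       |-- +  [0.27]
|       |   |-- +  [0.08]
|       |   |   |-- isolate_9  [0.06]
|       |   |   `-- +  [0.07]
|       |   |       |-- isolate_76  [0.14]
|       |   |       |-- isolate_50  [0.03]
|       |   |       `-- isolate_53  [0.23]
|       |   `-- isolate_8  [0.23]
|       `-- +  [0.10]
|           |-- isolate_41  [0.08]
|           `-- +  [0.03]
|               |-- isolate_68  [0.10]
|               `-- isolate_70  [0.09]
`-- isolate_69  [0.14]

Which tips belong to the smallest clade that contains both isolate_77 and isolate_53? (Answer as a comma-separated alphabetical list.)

Tracing isolate_77: it sits inside (isolate_23,isolate_77).
Tracing isolate_53: it sits inside (isolate_76,isolate_50,isolate_53).
The smallest clade enclosing both is (((isolate_23,isolate_77),isolate_21),(((isolate_9,(isolate_76,isolate_50,isolate_53)),isolate_8),(isolate_41,(isolate_68,isolate_70)))); the answer is its 11 terminal taxa in alphabetical order.

isolate_21, isolate_23, isolate_41, isolate_50, isolate_53, isolate_68, isolate_70, isolate_76, isolate_77, isolate_8, isolate_9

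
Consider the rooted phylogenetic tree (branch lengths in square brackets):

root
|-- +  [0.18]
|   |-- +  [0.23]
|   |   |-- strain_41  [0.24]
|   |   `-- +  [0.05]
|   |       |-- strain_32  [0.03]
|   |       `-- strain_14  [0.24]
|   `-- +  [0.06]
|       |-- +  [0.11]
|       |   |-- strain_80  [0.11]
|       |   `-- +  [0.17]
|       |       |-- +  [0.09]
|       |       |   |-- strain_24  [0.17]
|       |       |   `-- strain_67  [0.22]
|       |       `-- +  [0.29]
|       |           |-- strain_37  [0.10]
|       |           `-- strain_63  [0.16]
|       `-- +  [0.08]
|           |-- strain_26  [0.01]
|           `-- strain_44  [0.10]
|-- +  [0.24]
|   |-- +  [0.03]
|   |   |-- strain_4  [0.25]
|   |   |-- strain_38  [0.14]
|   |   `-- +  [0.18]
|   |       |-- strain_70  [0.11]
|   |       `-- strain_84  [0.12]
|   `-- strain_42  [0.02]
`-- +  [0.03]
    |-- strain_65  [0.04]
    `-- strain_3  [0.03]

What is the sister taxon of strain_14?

strain_32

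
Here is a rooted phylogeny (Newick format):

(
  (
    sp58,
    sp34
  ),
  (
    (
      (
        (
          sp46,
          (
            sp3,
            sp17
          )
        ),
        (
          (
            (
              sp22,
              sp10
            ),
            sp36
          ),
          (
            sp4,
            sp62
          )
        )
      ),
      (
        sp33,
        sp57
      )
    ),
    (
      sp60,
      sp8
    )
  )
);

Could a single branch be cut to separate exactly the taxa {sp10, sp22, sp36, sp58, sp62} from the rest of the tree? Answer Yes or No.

No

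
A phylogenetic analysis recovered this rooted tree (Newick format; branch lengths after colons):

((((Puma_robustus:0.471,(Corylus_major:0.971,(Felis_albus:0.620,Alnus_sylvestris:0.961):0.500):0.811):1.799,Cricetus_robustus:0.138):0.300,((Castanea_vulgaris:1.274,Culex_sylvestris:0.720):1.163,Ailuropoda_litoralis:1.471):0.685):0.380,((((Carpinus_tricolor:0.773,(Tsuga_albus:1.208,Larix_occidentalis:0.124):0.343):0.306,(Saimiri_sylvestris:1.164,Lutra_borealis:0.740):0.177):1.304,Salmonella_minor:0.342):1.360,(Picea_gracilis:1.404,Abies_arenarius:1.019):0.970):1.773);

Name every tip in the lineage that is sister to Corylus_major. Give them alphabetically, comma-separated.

Alnus_sylvestris, Felis_albus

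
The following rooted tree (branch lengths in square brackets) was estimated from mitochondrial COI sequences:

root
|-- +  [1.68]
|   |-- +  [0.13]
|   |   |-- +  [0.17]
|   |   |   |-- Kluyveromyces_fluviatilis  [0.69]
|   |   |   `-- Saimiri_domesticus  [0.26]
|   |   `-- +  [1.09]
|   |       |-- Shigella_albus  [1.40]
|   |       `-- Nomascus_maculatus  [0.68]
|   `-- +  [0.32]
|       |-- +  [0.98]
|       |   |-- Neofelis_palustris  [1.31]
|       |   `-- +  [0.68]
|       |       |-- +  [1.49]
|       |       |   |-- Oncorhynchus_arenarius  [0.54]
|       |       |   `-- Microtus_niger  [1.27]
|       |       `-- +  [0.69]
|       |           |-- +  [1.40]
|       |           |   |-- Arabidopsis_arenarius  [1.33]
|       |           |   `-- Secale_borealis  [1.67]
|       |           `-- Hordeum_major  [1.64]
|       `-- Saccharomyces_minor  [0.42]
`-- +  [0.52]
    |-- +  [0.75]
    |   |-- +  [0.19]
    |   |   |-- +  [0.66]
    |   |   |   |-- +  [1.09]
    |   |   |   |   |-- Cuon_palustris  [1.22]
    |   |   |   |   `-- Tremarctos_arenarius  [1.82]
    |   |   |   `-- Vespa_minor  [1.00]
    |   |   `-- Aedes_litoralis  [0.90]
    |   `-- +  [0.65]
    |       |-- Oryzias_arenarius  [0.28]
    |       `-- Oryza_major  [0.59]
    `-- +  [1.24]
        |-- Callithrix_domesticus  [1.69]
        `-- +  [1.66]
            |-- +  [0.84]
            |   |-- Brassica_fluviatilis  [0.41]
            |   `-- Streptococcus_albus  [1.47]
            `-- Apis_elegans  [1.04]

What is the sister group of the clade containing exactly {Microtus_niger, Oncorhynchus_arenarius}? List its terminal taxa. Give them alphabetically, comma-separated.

The clade containing exactly {Microtus_niger, Oncorhynchus_arenarius} attaches to the tree at the node subtending ((Oncorhynchus_arenarius,Microtus_niger),((Arabidopsis_arenarius,Secale_borealis),Hordeum_major)).
The other lineage descending from that same node — the sister group — is ((Arabidopsis_arenarius,Secale_borealis),Hordeum_major); its 3 tips in alphabetical order are the answer.

Arabidopsis_arenarius, Hordeum_major, Secale_borealis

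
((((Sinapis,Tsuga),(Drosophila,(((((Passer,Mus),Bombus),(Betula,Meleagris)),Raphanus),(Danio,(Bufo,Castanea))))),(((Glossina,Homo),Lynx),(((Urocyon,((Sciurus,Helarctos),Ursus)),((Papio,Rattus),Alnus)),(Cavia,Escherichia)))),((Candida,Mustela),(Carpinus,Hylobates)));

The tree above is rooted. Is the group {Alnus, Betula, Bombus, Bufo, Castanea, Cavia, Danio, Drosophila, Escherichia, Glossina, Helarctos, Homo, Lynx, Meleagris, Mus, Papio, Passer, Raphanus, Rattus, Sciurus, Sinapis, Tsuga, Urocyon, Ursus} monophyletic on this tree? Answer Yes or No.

The most recent common ancestor of these taxa subtends (((Sinapis,Tsuga),(Drosophila,(((((Passer,Mus),Bombus),(Betula,Meleagris)),Raphanus),(Danio,(Bufo,Castanea))))),(((Glossina,Homo),Lynx),(((Urocyon,((Sciurus,Helarctos),Ursus)),((Papio,Rattus),Alnus)),(Cavia,Escherichia)))).
That clade has exactly 24 tips — every listed taxon and nothing else — so the group is monophyletic.

Yes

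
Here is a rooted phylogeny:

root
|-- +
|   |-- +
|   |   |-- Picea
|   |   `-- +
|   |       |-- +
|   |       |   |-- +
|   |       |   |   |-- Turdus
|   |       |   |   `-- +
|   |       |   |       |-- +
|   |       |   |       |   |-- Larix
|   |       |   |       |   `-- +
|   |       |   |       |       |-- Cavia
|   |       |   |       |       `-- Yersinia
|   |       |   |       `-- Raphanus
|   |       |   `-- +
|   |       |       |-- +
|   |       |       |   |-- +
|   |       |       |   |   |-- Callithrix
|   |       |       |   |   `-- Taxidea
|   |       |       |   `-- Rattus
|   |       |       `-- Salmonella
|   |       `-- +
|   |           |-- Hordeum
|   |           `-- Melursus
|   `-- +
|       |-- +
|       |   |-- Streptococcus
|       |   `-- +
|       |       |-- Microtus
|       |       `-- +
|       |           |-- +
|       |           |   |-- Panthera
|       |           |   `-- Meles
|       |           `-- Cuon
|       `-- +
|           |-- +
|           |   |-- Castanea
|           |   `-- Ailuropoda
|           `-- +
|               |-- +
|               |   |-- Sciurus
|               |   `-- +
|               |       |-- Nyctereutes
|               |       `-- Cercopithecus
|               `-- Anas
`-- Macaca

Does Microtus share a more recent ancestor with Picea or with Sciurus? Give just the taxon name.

Sciurus

The MRCA of Microtus and Sciurus subtends ((Streptococcus,(Microtus,((Panthera,Meles),Cuon))),((Castanea,Ailuropoda),((Sciurus,(Nyctereutes,Cercopithecus)),Anas))) (11 taxa).
The MRCA of Microtus and Picea subtends ((Picea,(((Turdus,((Larix,(Cavia,Yersinia)),Raphanus)),(((Callithrix,Taxidea),Rattus),Salmonella)),(Hordeum,Melursus))),((Streptococcus,(Microtus,((Panthera,Meles),Cuon))),((Castanea,Ailuropoda),((Sciurus,(Nyctereutes,Cercopithecus)),Anas)))) (23 taxa).
The first is nested inside the second, so Microtus shares a more recent common ancestor with Sciurus.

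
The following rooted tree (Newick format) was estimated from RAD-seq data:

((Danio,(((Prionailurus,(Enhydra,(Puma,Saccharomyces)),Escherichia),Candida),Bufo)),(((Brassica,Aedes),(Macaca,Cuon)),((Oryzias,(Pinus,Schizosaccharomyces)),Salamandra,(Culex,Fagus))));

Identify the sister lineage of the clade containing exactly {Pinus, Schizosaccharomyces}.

Oryzias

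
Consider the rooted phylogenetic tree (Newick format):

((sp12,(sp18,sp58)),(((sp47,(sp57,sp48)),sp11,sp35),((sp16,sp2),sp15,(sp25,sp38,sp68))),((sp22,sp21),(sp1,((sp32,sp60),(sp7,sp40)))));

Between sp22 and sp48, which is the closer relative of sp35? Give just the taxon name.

The MRCA of sp35 and sp48 subtends ((sp47,(sp57,sp48)),sp11,sp35) (5 taxa).
The MRCA of sp35 and sp22 is the root, subtending the entire tree (21 taxa).
The first is nested inside the second, so sp35 shares a more recent common ancestor with sp48.

sp48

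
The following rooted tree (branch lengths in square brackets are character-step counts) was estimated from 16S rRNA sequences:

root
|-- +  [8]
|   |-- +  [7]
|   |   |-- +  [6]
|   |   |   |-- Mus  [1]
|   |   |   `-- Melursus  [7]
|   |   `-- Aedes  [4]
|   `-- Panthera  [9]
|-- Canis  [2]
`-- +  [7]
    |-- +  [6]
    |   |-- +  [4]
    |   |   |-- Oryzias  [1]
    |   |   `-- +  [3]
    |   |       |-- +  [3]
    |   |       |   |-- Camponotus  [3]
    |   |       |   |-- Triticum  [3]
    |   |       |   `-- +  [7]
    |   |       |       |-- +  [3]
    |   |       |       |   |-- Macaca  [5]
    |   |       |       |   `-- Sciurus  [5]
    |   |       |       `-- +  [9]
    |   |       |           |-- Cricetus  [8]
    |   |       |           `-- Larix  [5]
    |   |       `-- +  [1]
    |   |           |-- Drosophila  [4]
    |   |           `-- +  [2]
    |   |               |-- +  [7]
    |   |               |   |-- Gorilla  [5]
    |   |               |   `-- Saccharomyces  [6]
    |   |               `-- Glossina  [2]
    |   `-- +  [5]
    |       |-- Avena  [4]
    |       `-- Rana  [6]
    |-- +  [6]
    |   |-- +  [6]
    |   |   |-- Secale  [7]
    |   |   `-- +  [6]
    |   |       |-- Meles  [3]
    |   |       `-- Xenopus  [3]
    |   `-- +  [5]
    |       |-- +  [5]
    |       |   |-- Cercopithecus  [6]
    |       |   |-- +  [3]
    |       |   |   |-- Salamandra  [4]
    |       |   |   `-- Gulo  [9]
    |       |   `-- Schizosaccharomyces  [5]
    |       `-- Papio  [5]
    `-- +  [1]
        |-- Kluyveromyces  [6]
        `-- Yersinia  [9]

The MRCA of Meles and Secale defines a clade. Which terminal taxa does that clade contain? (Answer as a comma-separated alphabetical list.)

Meles, Secale, Xenopus

Tracing Meles: it sits inside (Meles,Xenopus).
Tracing Secale: it sits inside (Secale,(Meles,Xenopus)).
The smallest clade enclosing both is (Secale,(Meles,Xenopus)); the answer is its 3 terminal taxa in alphabetical order.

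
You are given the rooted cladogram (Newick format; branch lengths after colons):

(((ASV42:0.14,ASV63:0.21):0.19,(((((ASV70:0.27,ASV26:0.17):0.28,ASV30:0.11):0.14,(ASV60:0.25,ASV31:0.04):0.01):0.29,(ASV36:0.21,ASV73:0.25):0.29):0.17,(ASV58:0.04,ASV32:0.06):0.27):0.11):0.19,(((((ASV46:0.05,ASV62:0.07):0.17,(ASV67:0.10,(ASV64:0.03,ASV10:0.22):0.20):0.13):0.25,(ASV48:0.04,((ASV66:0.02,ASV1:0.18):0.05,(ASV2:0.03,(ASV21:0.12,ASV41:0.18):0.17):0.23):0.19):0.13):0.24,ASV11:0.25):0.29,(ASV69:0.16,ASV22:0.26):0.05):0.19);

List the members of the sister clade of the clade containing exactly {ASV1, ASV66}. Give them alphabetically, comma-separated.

The clade containing exactly {ASV1, ASV66} attaches to the tree at the node subtending ((ASV66,ASV1),(ASV2,(ASV21,ASV41))).
The other lineage descending from that same node — the sister group — is (ASV2,(ASV21,ASV41)); its 3 tips in alphabetical order are the answer.

ASV2, ASV21, ASV41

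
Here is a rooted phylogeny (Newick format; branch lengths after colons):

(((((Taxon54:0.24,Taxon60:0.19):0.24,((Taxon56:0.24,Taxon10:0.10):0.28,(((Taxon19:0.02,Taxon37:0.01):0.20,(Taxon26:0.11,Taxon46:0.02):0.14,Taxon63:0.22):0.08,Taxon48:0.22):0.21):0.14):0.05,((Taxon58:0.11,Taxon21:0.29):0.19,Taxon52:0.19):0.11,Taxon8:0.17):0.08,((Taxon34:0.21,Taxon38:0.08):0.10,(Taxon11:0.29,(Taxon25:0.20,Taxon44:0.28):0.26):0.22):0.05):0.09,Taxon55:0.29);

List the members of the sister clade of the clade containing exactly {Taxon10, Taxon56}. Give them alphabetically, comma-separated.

Taxon19, Taxon26, Taxon37, Taxon46, Taxon48, Taxon63

The clade containing exactly {Taxon10, Taxon56} attaches to the tree at the node subtending ((Taxon56,Taxon10),(((Taxon19,Taxon37),(Taxon26,Taxon46),Taxon63),Taxon48)).
The other lineage descending from that same node — the sister group — is (((Taxon19,Taxon37),(Taxon26,Taxon46),Taxon63),Taxon48); its 6 tips in alphabetical order are the answer.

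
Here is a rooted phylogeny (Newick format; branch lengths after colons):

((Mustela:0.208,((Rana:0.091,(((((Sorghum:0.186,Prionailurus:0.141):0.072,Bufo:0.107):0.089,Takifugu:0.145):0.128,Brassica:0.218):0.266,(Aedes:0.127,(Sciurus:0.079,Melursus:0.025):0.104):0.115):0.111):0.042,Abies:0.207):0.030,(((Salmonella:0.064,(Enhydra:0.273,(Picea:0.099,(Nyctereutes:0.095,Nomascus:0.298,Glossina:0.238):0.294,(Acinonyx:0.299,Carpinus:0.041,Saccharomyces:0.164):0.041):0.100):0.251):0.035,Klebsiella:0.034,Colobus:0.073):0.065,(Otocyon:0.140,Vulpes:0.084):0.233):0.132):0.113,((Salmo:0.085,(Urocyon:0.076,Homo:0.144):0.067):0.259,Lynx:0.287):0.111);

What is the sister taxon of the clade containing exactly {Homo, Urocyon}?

The clade containing exactly {Homo, Urocyon} attaches to the tree at the node subtending (Salmo,(Urocyon,Homo)).
The other lineage descending from that same node — the sister group — is the single tip Salmo.

Salmo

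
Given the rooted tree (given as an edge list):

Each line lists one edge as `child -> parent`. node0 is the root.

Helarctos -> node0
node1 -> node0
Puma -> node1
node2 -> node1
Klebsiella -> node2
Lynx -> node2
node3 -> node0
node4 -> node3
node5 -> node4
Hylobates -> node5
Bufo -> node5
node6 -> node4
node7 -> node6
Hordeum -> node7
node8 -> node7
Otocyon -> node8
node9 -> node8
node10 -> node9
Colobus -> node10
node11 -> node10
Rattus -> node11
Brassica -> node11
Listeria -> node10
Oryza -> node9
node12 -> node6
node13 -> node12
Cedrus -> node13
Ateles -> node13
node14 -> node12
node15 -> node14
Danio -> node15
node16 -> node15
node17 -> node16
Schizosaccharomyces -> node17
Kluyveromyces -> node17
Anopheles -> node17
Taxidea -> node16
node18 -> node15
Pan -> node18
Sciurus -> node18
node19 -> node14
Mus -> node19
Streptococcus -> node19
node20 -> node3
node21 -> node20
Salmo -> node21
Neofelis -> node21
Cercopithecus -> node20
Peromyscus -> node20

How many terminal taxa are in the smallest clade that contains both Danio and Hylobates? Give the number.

20

The MRCA of Danio and Hylobates is the node subtending ((Hylobates,Bufo),((Hordeum,(Otocyon,((Colobus,(Rattus,Brassica),Listeria),Oryza))),((Cedrus,Ateles),((Danio,((Schizosaccharomyces,Kluyveromyces,Anopheles),Taxidea),(Pan,Sciurus)),(Mus,Streptococcus))))).
That clade contains 20 terminal taxa: Anopheles, Ateles, Brassica, Bufo, Cedrus, Colobus, Danio, Hordeum, Hylobates, Kluyveromyces, Listeria, Mus, Oryza, Otocyon, Pan, Rattus, Schizosaccharomyces, Sciurus, Streptococcus, Taxidea.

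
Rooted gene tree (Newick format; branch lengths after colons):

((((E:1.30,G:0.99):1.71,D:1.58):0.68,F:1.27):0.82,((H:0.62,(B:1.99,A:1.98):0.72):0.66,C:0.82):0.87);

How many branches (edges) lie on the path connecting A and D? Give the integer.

7

The MRCA of A and D is the root of the tree.
From A up to that node: 4 branches. From D up to the same node: 3 branches. Total: 4 + 3 = 7.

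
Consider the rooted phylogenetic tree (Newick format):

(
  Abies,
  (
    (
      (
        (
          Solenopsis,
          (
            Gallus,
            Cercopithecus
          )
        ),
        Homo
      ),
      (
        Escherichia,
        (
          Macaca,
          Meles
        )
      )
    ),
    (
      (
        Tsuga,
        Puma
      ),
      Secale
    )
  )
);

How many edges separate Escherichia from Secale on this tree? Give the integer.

The MRCA of Escherichia and Secale is the node subtending ((((Solenopsis,(Gallus,Cercopithecus)),Homo),(Escherichia,(Macaca,Meles))),((Tsuga,Puma),Secale)).
From Escherichia up to that node: 3 branches. From Secale up to the same node: 2 branches. Total: 3 + 2 = 5.

5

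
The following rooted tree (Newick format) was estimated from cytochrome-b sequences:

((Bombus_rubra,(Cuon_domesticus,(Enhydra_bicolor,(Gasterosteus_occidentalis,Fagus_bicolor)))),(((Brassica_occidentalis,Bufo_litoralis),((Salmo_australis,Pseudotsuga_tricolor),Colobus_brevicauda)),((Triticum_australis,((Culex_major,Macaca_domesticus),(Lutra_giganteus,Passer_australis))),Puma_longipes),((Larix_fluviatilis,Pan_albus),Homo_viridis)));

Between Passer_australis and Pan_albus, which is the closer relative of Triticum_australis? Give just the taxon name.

Passer_australis

The MRCA of Triticum_australis and Passer_australis subtends (Triticum_australis,((Culex_major,Macaca_domesticus),(Lutra_giganteus,Passer_australis))) (5 taxa).
The MRCA of Triticum_australis and Pan_albus subtends (((Brassica_occidentalis,Bufo_litoralis),((Salmo_australis,Pseudotsuga_tricolor),Colobus_brevicauda)),((Triticum_australis,((Culex_major,Macaca_domesticus),(Lutra_giganteus,Passer_australis))),Puma_longipes),((Larix_fluviatilis,Pan_albus),Homo_viridis)) (14 taxa).
The first is nested inside the second, so Triticum_australis shares a more recent common ancestor with Passer_australis.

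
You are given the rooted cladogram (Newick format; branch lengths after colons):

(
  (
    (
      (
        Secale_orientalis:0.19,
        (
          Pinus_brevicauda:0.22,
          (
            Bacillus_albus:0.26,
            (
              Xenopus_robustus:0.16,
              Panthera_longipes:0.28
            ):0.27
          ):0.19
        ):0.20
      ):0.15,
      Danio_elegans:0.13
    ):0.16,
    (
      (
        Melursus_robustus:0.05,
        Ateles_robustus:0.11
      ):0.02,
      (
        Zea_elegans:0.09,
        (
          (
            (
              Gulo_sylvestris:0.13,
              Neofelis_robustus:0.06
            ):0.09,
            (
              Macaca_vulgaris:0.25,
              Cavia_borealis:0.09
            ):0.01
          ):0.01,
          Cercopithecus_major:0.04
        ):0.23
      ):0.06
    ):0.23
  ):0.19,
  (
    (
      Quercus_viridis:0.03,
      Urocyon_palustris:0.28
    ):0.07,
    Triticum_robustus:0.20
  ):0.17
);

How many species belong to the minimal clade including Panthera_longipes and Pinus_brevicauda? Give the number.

The MRCA of Panthera_longipes and Pinus_brevicauda is the node subtending (Pinus_brevicauda,(Bacillus_albus,(Xenopus_robustus,Panthera_longipes))).
That clade contains 4 terminal taxa: Bacillus_albus, Panthera_longipes, Pinus_brevicauda, Xenopus_robustus.

4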